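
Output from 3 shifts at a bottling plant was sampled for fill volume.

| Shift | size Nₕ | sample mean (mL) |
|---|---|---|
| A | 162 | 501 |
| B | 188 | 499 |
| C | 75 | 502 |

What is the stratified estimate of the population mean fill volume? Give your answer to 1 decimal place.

500.3

N = 425; weights Wₕ = Nₕ/N = (0.3812, 0.4424, 0.1765).
x̄_st = Σ Wₕ·x̄ₕ = 0.3812·501 + 0.4424·499 + 0.1765·502 ≈ 500.292...
→ 500.3.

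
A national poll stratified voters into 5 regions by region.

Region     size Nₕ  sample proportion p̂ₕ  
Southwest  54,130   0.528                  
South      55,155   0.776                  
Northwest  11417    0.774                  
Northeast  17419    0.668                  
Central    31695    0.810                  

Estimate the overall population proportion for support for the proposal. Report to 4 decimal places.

0.6921

N = 54130 + 55155 + 11417 + 17419 + 31695 = 169816.
Overall proportion = Σ (Nₕ/N)·p̂ₕ.
Σ Nₕp̂ₕ = 28580.64 + 42800.28 + 8836.758 + 11635.892 + 25672.95 = 117526.52.
117526.52 / 169816 = 0.692082... → 0.6921.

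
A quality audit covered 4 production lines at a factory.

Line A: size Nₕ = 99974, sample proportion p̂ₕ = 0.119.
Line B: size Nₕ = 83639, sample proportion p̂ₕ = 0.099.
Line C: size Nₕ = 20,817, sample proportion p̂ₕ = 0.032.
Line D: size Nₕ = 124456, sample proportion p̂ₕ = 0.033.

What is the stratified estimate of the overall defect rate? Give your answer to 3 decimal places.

Wₕ = Nₕ/N with N = 328886: 0.3040, 0.2543, 0.0633, 0.3784.
p̂_st = 0.3040·0.119 + 0.2543·0.099 + 0.0633·0.032 + 0.3784·0.033 ≈ 0.07586... → 0.076.

0.076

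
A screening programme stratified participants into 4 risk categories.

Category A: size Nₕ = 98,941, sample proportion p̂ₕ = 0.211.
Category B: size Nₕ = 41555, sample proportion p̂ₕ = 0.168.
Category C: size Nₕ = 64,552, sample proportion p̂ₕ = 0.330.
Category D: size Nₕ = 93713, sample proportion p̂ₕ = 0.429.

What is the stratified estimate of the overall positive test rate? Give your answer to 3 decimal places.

Wₕ = Nₕ/N with N = 298761: 0.3312, 0.1391, 0.2161, 0.3137.
p̂_st = 0.3312·0.211 + 0.1391·0.168 + 0.2161·0.330 + 0.3137·0.429 ≈ 0.29911... → 0.299.

0.299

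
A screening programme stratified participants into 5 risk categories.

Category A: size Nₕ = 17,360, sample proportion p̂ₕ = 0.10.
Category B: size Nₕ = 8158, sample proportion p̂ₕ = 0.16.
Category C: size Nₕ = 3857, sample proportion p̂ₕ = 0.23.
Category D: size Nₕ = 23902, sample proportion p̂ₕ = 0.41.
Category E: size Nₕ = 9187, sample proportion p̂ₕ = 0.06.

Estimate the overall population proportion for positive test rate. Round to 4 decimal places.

Wₕ = Nₕ/N with N = 62464: 0.2779, 0.1306, 0.0617, 0.3827, 0.1471.
p̂_st = 0.2779·0.10 + 0.1306·0.16 + 0.0617·0.23 + 0.3827·0.41 + 0.1471·0.06 ≈ 0.228603... → 0.2286.

0.2286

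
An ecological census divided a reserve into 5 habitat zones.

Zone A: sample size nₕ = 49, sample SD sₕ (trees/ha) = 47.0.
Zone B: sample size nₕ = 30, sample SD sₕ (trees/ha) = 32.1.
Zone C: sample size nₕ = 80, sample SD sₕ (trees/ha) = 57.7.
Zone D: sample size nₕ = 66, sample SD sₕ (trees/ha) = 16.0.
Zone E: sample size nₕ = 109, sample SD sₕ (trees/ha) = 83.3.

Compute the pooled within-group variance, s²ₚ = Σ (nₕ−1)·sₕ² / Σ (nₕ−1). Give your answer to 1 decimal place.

A: (49−1)·47.0² = 48·2209 = 106032
B: (30−1)·32.1² = 29·1030.41 = 29881.89
C: (80−1)·57.7² = 79·3329.29 = 263013.91
D: (66−1)·16.0² = 65·256 = 16640
E: (109−1)·83.3² = 108·6938.89 = 749400.12
Numerator = 1164967.92; denominator = Σ(nₕ−1) = 329.
s²ₚ = 1164967.92/329 = 3540.936... → 3540.9.

3540.9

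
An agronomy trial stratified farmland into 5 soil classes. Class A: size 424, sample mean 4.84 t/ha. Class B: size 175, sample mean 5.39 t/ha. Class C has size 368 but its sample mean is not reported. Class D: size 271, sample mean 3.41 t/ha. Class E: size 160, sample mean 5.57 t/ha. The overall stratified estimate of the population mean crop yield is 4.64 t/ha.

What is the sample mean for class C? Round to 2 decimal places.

4.55

Σ Nₕx̄ₕ = N·μ, so 368·x̄_C = 1398·4.64 − (424·4.84 + 175·5.39 + 271·3.41 + 160·5.57).
= 6486.72 − 4810.72 = 1676.
x̄_C = 1676 / 368 = 4.5543... → 4.55.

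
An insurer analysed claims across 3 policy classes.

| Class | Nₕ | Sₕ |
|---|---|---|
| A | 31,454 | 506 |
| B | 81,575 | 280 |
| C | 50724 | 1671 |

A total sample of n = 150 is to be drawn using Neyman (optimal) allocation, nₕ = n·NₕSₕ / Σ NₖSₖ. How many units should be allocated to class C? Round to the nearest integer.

103

Σ NₕSₕ = 31454·506 + 81575·280 + 50724·1671 = 123516528.
Share for C: 84759804/123516528 = 0.68622.
n_C = 150 × 0.68622 = 102.933... → 103.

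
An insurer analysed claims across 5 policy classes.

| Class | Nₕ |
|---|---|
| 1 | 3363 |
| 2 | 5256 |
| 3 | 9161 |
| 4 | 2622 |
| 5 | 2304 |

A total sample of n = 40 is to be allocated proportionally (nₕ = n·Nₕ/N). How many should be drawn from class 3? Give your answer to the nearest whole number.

16

N = 3363 + 5256 + 9161 + 2622 + 2304 = 22706.
n_3 = 40·9161/22706 = 16.138... → 16.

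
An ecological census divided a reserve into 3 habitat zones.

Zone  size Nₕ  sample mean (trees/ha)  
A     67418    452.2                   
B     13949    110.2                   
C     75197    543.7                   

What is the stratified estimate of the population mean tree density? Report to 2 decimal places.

N = 156564; weights Wₕ = Nₕ/N = (0.4306, 0.0891, 0.4803).
x̄_st = Σ Wₕ·x̄ₕ = 0.4306·452.2 + 0.0891·110.2 + 0.4803·543.7 ≈ 465.6767...
→ 465.68.

465.68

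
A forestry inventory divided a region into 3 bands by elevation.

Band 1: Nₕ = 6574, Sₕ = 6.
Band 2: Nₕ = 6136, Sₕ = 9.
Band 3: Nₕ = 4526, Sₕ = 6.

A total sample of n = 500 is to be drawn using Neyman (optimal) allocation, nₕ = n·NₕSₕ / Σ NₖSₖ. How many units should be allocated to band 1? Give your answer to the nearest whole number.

162

1: NₕSₕ = 6574·6 = 39444
2: NₕSₕ = 6136·9 = 55224
3: NₕSₕ = 4526·6 = 27156
Σ NₕSₕ = 121824.
n_1 = 500·39444/121824 = 161.889... → 162.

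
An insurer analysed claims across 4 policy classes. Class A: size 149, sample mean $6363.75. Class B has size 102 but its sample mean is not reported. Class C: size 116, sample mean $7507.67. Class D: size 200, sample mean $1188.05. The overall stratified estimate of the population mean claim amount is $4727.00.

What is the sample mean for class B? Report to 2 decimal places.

6112.85

Σ Nₕx̄ₕ = N·μ, so 102·x̄_B = 567·4727.00 − (149·6363.75 + 116·7507.67 + 200·1188.05).
= 2680209 − 2056698.47 = 623510.53.
x̄_B = 623510.53 / 102 = 6112.8483... → 6112.85.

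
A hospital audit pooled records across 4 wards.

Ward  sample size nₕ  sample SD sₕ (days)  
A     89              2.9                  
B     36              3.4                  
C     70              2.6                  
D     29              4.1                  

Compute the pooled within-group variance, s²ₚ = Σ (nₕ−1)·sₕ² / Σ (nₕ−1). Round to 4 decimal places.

9.4627

A: (89−1)·2.9² = 88·8.41 = 740.08
B: (36−1)·3.4² = 35·11.56 = 404.6
C: (70−1)·2.6² = 69·6.76 = 466.44
D: (29−1)·4.1² = 28·16.81 = 470.68
Numerator = 2081.8; denominator = Σ(nₕ−1) = 220.
s²ₚ = 2081.8/220 = 9.462727... → 9.4627.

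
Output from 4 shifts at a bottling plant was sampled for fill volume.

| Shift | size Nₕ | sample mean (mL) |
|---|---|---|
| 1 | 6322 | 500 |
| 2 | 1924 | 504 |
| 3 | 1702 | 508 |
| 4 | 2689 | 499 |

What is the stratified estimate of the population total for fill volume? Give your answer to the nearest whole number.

6337123

1: 6322·500 = 3161000
2: 1924·504 = 969696
3: 1702·508 = 864616
4: 2689·499 = 1341811
τ̂ = Σ Nₕx̄ₕ = 6337123.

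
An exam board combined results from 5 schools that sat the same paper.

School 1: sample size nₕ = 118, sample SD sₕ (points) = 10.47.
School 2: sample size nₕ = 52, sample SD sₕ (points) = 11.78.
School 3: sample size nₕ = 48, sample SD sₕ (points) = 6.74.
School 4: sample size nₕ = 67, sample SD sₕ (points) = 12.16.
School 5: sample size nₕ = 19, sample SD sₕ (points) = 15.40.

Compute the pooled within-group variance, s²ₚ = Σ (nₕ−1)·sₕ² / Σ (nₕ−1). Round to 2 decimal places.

120.62

Degrees of freedom: 117 + 51 + 47 + 66 + 18 = 299.
Σ(nₕ−1)sₕ² = 117·109.6209 + 51·138.7684 + 47·45.4276 + 66·147.8656 + 18·237.16 = 36065.9405.
s²ₚ = 36065.9405 / 299 = 120.6219... → 120.62.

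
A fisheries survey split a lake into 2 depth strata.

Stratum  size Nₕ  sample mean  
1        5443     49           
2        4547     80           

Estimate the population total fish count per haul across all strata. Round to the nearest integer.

630467

Population total = Σ Nₕ·x̄ₕ (each stratum's size times its mean).
5443·49 + 4547·80 = 266707 + 363760 = 630467.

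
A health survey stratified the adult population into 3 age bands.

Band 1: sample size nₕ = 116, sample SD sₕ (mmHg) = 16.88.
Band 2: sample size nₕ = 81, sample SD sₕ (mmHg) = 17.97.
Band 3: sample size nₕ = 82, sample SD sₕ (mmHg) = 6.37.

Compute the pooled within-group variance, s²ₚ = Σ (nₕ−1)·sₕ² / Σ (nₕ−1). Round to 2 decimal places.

224.23

Degrees of freedom: 115 + 80 + 81 = 276.
Σ(nₕ−1)sₕ² = 115·284.9344 + 80·322.9209 + 81·40.5769 = 61887.8569.
s²ₚ = 61887.8569 / 276 = 224.2314... → 224.23.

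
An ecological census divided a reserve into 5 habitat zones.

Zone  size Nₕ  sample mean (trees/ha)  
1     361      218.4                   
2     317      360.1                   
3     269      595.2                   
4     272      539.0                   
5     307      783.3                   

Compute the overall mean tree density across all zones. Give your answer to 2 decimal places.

N = 361 + 317 + 269 + 272 + 307 = 1526.
Weight each subgroup mean by Nₕ/N and sum.
Σ Nₕx̄ₕ = 361·218.4 + 317·360.1 + 269·595.2 + 272·539.0 + 307·783.3 = 78842.4 + 114151.7 + 160108.8 + 146608 + 240473.1 = 740184.
Divide by N: 740184 / 1526 = 485.0485... → 485.05.

485.05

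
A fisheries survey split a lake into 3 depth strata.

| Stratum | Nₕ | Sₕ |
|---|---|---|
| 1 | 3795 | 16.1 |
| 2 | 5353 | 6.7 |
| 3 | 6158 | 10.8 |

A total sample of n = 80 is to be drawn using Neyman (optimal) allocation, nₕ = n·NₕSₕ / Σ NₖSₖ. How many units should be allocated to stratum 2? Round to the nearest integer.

18

Σ NₕSₕ = 3795·16.1 + 5353·6.7 + 6158·10.8 = 163471.
Share for 2: 35865.1/163471 = 0.21940.
n_2 = 80 × 0.21940 = 17.552... → 18.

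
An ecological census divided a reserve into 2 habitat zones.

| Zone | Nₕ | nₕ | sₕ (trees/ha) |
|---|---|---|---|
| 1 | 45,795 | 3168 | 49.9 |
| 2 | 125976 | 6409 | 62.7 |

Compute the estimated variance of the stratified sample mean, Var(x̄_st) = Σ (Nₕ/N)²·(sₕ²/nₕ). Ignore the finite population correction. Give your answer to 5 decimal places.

0.38580

N = 171771. Term for each stratum: Wₕ²sₕ²/nₕ.
Var(x̄_st) = 0.05586661 + 0.32992920 = 0.38579581 → 0.38580.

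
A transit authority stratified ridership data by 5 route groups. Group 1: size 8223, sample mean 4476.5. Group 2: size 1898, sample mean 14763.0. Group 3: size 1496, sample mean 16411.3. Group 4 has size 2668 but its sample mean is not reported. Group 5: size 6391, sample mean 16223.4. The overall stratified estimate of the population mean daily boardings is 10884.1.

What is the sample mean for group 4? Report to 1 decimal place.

11984.3

N = 8223 + 1898 + 1496 + 2668 + 6391 = 20676.
Overall total = μ·N = 10884.1·20676 = 225039651.6.
Subtract the known strata: 8223·4476.5 + 1898·14763.0 + 1496·16411.3 + 6391·16223.4 = 193065487.7.
Remaining total for group 4: 225039651.6 − 193065487.7 = 31974163.9.
Divide by its size: 31974163.9 / 2668 = 11984.319... → 11984.3.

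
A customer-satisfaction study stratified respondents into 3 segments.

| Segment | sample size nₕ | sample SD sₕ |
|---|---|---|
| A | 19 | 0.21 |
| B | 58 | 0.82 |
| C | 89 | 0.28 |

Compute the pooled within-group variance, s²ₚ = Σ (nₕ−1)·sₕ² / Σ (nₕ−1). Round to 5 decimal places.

0.28233

Degrees of freedom: 18 + 57 + 88 = 163.
Σ(nₕ−1)sₕ² = 18·0.0441 + 57·0.6724 + 88·0.0784 = 46.0198.
s²ₚ = 46.0198 / 163 = 0.2823301... → 0.28233.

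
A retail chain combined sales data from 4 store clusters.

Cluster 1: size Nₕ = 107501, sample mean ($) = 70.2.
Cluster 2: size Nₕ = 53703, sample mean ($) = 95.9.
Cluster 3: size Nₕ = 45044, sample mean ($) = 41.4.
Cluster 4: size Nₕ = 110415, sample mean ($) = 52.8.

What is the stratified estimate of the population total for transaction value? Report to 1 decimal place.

20391421.5

Population total = Σ Nₕ·x̄ₕ (each stratum's size times its mean).
107501·70.2 + 53703·95.9 + 45044·41.4 + 110415·52.8 = 7546570.2 + 5150117.7 + 1864821.6 + 5829912 = 20391421.5.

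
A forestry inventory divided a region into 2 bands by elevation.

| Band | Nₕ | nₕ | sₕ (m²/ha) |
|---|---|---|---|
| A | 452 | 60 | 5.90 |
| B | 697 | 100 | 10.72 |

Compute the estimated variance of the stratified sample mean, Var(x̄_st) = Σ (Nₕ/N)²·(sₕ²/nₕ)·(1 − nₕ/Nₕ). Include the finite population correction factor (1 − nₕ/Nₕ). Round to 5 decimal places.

0.44007

N = 1149. Term for each stratum: Wₕ²sₕ²/nₕ·(1−nₕ/Nₕ).
Var(x̄_st) = 0.07786409 + 0.36220682 = 0.44007091 → 0.44007.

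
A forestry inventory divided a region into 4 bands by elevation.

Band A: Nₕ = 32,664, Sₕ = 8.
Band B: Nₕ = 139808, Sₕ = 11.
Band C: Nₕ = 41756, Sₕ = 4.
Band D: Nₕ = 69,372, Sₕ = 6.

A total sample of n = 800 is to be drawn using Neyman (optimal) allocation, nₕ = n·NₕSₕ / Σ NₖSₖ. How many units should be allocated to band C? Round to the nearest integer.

A: NₕSₕ = 32664·8 = 261312
B: NₕSₕ = 139808·11 = 1537888
C: NₕSₕ = 41756·4 = 167024
D: NₕSₕ = 69372·6 = 416232
Σ NₕSₕ = 2382456.
n_C = 800·167024/2382456 = 56.085... → 56.

56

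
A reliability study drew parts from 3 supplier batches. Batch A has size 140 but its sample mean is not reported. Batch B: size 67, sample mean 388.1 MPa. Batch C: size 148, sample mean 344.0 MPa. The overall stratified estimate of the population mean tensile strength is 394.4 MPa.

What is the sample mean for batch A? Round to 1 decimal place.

450.7

N = 140 + 67 + 148 = 355.
Overall total = μ·N = 394.4·355 = 140012.
Subtract the known strata: 67·388.1 + 148·344.0 = 76914.7.
Remaining total for batch A: 140012 − 76914.7 = 63097.3.
Divide by its size: 63097.3 / 140 = 450.695 → 450.7.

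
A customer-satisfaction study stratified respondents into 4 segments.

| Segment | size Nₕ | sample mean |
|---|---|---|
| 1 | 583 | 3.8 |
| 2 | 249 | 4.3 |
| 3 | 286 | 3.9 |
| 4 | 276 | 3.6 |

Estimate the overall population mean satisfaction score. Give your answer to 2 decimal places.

N = 1394; weights Wₕ = Nₕ/N = (0.4182, 0.1786, 0.2052, 0.1980).
x̄_st = Σ Wₕ·x̄ₕ = 0.4182·3.8 + 0.1786·4.3 + 0.2052·3.9 + 0.1980·3.6 ≈ 3.8702...
→ 3.87.

3.87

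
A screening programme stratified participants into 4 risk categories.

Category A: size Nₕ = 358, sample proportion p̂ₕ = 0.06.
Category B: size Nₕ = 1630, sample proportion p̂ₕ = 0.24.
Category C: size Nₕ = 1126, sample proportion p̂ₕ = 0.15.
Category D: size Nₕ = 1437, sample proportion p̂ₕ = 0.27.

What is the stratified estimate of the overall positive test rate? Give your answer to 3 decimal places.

Wₕ = Nₕ/N with N = 4551: 0.0787, 0.3582, 0.2474, 0.3158.
p̂_st = 0.0787·0.06 + 0.3582·0.24 + 0.2474·0.15 + 0.3158·0.27 ≈ 0.21305... → 0.213.

0.213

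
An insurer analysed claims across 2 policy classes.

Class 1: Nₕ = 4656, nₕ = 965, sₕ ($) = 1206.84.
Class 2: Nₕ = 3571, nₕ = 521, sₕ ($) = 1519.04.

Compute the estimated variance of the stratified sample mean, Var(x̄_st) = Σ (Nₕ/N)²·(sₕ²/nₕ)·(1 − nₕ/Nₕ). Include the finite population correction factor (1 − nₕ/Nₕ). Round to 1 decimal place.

N = 8227. Term for each stratum: Wₕ²sₕ²/nₕ·(1−nₕ/Nₕ).
Var(x̄_st) = 383.2182 + 712.7010 = 1095.9192 → 1095.9.

1095.9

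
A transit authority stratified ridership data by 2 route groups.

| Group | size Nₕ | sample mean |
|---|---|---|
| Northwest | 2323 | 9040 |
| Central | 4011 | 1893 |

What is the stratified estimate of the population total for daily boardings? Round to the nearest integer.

28592743

Population total = Σ Nₕ·x̄ₕ (each stratum's size times its mean).
2323·9040 + 4011·1893 = 20999920 + 7592823 = 28592743.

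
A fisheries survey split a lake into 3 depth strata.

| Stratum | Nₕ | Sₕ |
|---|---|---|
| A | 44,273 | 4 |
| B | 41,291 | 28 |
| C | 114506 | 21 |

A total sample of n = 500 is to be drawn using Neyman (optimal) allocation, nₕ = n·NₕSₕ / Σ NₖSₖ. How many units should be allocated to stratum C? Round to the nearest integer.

322

A: NₕSₕ = 44273·4 = 177092
B: NₕSₕ = 41291·28 = 1156148
C: NₕSₕ = 114506·21 = 2404626
Σ NₕSₕ = 3737866.
n_C = 500·2404626/3737866 = 321.658... → 322.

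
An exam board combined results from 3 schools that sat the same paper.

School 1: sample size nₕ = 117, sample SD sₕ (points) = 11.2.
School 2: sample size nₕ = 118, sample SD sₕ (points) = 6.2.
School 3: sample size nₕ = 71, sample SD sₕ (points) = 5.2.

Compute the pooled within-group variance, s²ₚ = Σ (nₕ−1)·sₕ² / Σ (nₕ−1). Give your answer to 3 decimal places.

1: (117−1)·11.2² = 116·125.44 = 14551.04
2: (118−1)·6.2² = 117·38.44 = 4497.48
3: (71−1)·5.2² = 70·27.04 = 1892.8
Numerator = 20941.32; denominator = Σ(nₕ−1) = 303.
s²ₚ = 20941.32/303 = 69.11327... → 69.113.

69.113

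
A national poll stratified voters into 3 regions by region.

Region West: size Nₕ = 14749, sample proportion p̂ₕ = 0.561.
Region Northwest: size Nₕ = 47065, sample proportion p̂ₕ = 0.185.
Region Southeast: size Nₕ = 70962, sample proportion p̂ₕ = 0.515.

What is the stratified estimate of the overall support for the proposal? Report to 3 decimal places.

0.403

N = 14749 + 47065 + 70962 = 132776.
Overall proportion = Σ (Nₕ/N)·p̂ₕ.
Σ Nₕp̂ₕ = 8274.189 + 8707.025 + 36545.43 = 53526.644.
53526.644 / 132776 = 0.40313... → 0.403.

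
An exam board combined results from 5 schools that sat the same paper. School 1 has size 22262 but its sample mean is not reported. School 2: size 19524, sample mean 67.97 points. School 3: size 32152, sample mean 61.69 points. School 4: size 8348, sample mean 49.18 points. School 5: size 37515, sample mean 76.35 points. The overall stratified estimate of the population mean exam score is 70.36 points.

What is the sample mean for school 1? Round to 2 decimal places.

N = 22262 + 19524 + 32152 + 8348 + 37515 = 119801.
Overall total = μ·N = 70.36·119801 = 8429198.36.
Subtract the known strata: 19524·67.97 + 32152·61.69 + 8348·49.18 + 37515·76.35 = 6585328.05.
Remaining total for school 1: 8429198.36 − 6585328.05 = 1843870.31.
Divide by its size: 1843870.31 / 22262 = 82.8259... → 82.83.

82.83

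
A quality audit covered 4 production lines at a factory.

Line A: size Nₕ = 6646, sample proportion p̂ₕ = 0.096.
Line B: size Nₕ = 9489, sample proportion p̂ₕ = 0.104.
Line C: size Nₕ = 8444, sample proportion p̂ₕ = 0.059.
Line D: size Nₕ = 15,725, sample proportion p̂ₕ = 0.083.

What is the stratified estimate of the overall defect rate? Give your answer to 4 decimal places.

Wₕ = Nₕ/N with N = 40304: 0.1649, 0.2354, 0.2095, 0.3902.
p̂_st = 0.1649·0.096 + 0.2354·0.104 + 0.2095·0.059 + 0.3902·0.083 ≈ 0.085060... → 0.0851.

0.0851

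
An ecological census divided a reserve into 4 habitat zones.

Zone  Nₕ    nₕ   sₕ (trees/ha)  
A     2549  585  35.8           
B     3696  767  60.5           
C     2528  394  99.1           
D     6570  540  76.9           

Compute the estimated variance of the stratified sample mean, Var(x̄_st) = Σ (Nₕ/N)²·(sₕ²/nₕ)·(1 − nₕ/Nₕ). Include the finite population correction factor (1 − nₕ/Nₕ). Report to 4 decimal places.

N = 15343; Wₕ = Nₕ/N.
zone A: (2549/15343)²·35.8²/585·(1 − 585/2549) = 0.0465909
zone B: (3696/15343)²·60.5²/767·(1 − 767/3696) = 0.2194553
zone C: (2528/15343)²·99.1²/394·(1 − 394/2528) = 0.5712182
zone D: (6570/15343)²·76.9²/540·(1 − 540/6570) = 1.8429817
Sum = 2.6802461 → 2.6802.

2.6802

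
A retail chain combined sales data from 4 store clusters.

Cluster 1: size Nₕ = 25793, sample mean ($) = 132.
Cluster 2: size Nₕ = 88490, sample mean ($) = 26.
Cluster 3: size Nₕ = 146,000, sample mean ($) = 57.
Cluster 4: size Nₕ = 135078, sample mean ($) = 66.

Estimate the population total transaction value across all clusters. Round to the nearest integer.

Estimate total by summing Nₕ·x̄ₕ over strata.
25793·132 + 88490·26 + 146000·57 + 135078·66 = 3404676 + 2300740 + 8322000 + 8915148 = 22942564.

22942564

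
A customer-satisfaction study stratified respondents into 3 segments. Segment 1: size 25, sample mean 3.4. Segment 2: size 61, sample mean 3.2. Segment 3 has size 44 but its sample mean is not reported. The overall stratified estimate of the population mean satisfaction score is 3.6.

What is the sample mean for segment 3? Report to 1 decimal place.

Σ Nₕx̄ₕ = N·μ, so 44·x̄_3 = 130·3.6 − (25·3.4 + 61·3.2).
= 468 − 280.2 = 187.8.
x̄_3 = 187.8 / 44 = 4.268... → 4.3.

4.3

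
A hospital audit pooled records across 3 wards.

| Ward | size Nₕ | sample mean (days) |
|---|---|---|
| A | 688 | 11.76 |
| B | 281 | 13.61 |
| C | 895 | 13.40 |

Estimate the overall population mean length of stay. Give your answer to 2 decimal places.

12.83

N = 688 + 281 + 895 = 1864.
Overall mean = Σ (Nₕ/N)·x̄ₕ — weight by population share, not a simple average.
Σ Nₕx̄ₕ = 688·11.76 + 281·13.61 + 895·13.40 = 8090.88 + 3824.41 + 11993 = 23908.29.
Divide by N: 23908.29 / 1864 = 12.8263... → 12.83.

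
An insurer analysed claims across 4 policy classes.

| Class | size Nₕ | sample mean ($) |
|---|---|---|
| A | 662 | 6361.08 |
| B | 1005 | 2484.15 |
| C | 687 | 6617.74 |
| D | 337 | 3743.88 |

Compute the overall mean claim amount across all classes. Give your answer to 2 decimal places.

N = 662 + 1005 + 687 + 337 = 2691.
Weight each subgroup mean by Nₕ/N and sum.
Σ Nₕx̄ₕ = 662·6361.08 + 1005·2484.15 + 687·6617.74 + 337·3743.88 = 4211034.96 + 2496570.75 + 4546387.38 + 1261687.56 = 12515680.65.
Divide by N: 12515680.65 / 2691 = 4650.9404... → 4650.94.

4650.94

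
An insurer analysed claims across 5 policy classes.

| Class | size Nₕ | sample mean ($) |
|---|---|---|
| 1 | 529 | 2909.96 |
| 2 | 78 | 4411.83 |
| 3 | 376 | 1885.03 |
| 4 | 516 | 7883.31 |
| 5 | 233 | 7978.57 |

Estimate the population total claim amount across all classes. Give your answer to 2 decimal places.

8519057.63

Population total = Σ Nₕ·x̄ₕ (each stratum's size times its mean).
529·2909.96 + 78·4411.83 + 376·1885.03 + 516·7883.31 + 233·7978.57 = 1539368.84 + 344122.74 + 708771.28 + 4067787.96 + 1859006.81 = 8519057.63.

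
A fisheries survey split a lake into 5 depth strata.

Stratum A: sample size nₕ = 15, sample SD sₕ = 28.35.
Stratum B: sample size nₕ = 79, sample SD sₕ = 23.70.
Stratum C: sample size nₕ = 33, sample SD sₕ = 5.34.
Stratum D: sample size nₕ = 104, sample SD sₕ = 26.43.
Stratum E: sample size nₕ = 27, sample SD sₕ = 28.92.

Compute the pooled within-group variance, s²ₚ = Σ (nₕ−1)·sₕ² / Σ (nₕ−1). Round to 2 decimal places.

591.59

A: (15−1)·28.35² = 14·803.7225 = 11252.115
B: (79−1)·23.70² = 78·561.69 = 43811.82
C: (33−1)·5.34² = 32·28.5156 = 912.4992
D: (104−1)·26.43² = 103·698.5449 = 71950.1247
E: (27−1)·28.92² = 26·836.3664 = 21745.5264
Numerator = 149672.0853; denominator = Σ(nₕ−1) = 253.
s²ₚ = 149672.0853/253 = 591.5893... → 591.59.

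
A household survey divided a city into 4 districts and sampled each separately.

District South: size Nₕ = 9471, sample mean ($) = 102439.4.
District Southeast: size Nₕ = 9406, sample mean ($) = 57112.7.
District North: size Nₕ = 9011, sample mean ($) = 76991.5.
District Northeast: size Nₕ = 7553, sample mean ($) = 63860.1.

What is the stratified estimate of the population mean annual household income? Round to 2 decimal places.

N = 35441; weights Wₕ = Nₕ/N = (0.2672, 0.2654, 0.2543, 0.2131).
x̄_st = Σ Wₕ·x̄ₕ = 0.2672·102439.4 + 0.2654·57112.7 + 0.2543·76991.5 + 0.2131·63860.1 ≈ 75717.7099...
→ 75717.71.

75717.71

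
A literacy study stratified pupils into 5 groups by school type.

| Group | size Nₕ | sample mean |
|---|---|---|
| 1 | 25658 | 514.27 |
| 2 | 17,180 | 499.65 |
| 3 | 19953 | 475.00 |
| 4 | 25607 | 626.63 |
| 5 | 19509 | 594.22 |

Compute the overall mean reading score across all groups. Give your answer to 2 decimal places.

x̄_st = (Σ Nₕx̄ₕ) / (Σ Nₕ) = (25658·514.27 + 17180·499.65 + 19953·475.00 + 25607·626.63 + 19509·594.22) / 107907
= 58895554.05 / 107907 = 545.7992... → 545.80.

545.80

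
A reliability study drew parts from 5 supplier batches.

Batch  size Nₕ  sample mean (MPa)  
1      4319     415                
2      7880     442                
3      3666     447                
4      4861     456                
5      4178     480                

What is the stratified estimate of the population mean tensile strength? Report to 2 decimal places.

N = 4319 + 7880 + 3666 + 4861 + 4178 = 24904.
The stratified mean weights each stratum mean by its population share Nₕ/N.
Σ Nₕx̄ₕ = 4319·415 + 7880·442 + 3666·447 + 4861·456 + 4178·480 = 1792385 + 3482960 + 1638702 + 2216616 + 2005440 = 11136103.
Divide by N: 11136103 / 24904 = 447.1612... → 447.16.

447.16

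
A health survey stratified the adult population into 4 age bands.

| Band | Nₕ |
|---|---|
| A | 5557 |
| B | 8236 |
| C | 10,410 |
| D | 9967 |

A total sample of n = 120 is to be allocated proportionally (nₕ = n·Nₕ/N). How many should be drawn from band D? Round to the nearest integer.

35

N = 5557 + 8236 + 10410 + 9967 = 34170.
n_D = 120·9967/34170 = 35.003... → 35.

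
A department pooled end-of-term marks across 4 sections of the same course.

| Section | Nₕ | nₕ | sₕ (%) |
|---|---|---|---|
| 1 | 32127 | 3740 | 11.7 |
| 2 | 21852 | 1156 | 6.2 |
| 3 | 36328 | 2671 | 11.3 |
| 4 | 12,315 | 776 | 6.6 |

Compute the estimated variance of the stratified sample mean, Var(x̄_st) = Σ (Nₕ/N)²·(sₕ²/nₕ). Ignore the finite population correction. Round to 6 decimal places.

N = 102622; Wₕ = Nₕ/N.
section 1: (32127/102622)²·11.7²/3740 = 0.003587232
section 2: (21852/102622)²·6.2²/1156 = 0.001507742
section 3: (36328/102622)²·11.3²/2671 = 0.005990803
section 4: (12315/102622)²·6.6²/776 = 0.000808377
Sum = 0.011894154 → 0.011894.

0.011894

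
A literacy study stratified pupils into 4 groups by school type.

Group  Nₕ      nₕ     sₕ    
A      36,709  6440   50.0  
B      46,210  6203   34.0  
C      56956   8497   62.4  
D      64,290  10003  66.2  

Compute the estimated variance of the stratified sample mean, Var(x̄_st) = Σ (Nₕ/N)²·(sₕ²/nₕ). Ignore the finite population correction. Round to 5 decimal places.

N = 204165. Term for each stratum: Wₕ²sₕ²/nₕ.
Var(x̄_st) = 0.01254980 + 0.00954697 + 0.03566317 + 0.04344202 = 0.10120195 → 0.10120.

0.10120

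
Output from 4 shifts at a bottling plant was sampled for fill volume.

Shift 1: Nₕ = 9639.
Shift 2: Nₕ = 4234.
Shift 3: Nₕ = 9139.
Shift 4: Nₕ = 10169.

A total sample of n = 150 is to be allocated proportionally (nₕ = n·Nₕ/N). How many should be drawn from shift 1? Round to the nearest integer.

44

N = 9639 + 4234 + 9139 + 10169 = 33181.
n_1 = 150·9639/33181 = 43.575... → 44.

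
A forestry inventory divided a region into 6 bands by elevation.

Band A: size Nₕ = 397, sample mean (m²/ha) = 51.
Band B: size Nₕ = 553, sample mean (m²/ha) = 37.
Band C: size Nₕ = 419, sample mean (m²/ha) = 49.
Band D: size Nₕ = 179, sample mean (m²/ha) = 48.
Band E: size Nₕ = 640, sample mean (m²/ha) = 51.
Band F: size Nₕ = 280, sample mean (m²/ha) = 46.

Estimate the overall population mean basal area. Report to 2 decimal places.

46.74

N = 2468; weights Wₕ = Nₕ/N = (0.1609, 0.2241, 0.1698, 0.0725, 0.2593, 0.1135).
x̄_st = Σ Wₕ·x̄ₕ = 0.1609·51 + 0.2241·37 + 0.1698·49 + 0.0725·48 + 0.2593·51 + 0.1135·46 ≈ 46.7387...
→ 46.74.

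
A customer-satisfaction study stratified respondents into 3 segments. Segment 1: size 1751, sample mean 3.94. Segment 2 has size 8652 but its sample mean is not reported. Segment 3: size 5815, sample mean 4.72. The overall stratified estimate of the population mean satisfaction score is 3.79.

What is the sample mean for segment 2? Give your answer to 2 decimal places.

3.13

Σ Nₕx̄ₕ = N·μ, so 8652·x̄_2 = 16218·3.79 − (1751·3.94 + 5815·4.72).
= 61466.22 − 34345.74 = 27120.48.
x̄_2 = 27120.48 / 8652 = 3.1346... → 3.13.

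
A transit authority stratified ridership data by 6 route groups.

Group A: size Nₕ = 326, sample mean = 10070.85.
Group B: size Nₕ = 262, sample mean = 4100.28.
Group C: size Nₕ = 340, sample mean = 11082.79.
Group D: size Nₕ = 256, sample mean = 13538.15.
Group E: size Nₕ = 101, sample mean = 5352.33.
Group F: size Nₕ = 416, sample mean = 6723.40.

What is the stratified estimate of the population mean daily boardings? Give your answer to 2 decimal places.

8776.49

x̄_st = (Σ Nₕx̄ₕ) / (Σ Nₕ) = (326·10070.85 + 262·4100.28 + 340·11082.79 + 256·13538.15 + 101·5352.33 + 416·6723.40) / 1701
= 14928805.19 / 1701 = 8776.4875... → 8776.49.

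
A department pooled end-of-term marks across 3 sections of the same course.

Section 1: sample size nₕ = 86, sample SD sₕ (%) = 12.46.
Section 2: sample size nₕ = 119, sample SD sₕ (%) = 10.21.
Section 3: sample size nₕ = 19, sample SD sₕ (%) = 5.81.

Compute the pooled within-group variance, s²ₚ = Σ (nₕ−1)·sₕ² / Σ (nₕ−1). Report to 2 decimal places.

118.12

1: (86−1)·12.46² = 85·155.2516 = 13196.386
2: (119−1)·10.21² = 118·104.2441 = 12300.8038
3: (19−1)·5.81² = 18·33.7561 = 607.6098
Numerator = 26104.7996; denominator = Σ(nₕ−1) = 221.
s²ₚ = 26104.7996/221 = 118.1213... → 118.12.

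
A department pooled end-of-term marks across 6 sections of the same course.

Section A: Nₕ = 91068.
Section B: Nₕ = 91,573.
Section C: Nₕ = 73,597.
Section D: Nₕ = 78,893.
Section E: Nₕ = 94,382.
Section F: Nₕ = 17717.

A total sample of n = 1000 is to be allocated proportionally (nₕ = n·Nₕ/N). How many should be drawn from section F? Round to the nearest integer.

40

Share of section F = 17717/447230 = 0.03961.
Allocate 1000 × 0.03961 = 39.615... → 40.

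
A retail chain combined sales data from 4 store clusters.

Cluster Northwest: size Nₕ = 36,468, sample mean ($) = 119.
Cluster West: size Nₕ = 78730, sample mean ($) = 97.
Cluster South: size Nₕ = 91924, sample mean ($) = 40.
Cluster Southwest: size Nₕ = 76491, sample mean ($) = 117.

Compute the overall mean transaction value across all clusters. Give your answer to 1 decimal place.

N = 36468 + 78730 + 91924 + 76491 = 283613.
The stratified mean weights each stratum mean by its population share Nₕ/N.
Σ Nₕx̄ₕ = 36468·119 + 78730·97 + 91924·40 + 76491·117 = 4339692 + 7636810 + 3676960 + 8949447 = 24602909.
Divide by N: 24602909 / 283613 = 86.748... → 86.7.

86.7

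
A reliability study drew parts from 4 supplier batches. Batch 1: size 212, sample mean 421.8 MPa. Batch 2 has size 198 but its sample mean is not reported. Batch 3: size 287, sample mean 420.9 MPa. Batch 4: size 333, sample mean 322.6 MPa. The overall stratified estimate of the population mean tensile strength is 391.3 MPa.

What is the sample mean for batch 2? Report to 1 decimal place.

N = 212 + 198 + 287 + 333 = 1030.
Overall total = μ·N = 391.3·1030 = 403039.
Subtract the known strata: 212·421.8 + 287·420.9 + 333·322.6 = 317645.7.
Remaining total for batch 2: 403039 − 317645.7 = 85393.3.
Divide by its size: 85393.3 / 198 = 431.279... → 431.3.

431.3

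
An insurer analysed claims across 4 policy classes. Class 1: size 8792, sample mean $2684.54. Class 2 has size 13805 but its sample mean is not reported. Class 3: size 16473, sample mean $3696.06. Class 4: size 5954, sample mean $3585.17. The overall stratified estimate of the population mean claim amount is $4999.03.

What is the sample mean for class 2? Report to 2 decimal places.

Σ Nₕx̄ₕ = N·μ, so 13805·x̄_2 = 45024·4999.03 − (8792·2684.54 + 16473·3696.06 + 5954·3585.17).
= 225076326.72 − 105833774.24 = 119242552.48.
x̄_2 = 119242552.48 / 13805 = 8637.6351... → 8637.64.

8637.64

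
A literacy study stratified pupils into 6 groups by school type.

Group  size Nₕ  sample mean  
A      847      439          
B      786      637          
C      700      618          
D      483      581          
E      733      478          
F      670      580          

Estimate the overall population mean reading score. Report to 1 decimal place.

551.0

N = 4219; weights Wₕ = Nₕ/N = (0.2008, 0.1863, 0.1659, 0.1145, 0.1737, 0.1588).
x̄_st = Σ Wₕ·x̄ₕ = 0.2008·439 + 0.1863·637 + 0.1659·618 + 0.1145·581 + 0.1737·478 + 0.1588·580 ≈ 551.010...
→ 551.0.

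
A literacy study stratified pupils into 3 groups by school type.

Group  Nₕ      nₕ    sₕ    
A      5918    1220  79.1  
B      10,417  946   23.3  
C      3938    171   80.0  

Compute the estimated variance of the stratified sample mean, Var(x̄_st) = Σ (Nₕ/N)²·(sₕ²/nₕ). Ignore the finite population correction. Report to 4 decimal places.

N = 20273; Wₕ = Nₕ/N.
group A: (5918/20273)²·79.1²/1220 = 0.4370257
group B: (10417/20273)²·23.3²/946 = 0.1515200
group C: (3938/20273)²·80.0²/171 = 1.4122099
Sum = 2.0007556 → 2.0008.

2.0008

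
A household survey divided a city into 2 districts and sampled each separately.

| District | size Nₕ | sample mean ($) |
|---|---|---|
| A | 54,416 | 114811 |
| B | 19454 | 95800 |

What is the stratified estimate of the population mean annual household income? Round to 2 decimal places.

109804.37

N = 73870; weights Wₕ = Nₕ/N = (0.7366, 0.2634).
x̄_st = Σ Wₕ·x̄ₕ = 0.7366·114811 + 0.2634·95800 ≈ 109804.3668...
→ 109804.37.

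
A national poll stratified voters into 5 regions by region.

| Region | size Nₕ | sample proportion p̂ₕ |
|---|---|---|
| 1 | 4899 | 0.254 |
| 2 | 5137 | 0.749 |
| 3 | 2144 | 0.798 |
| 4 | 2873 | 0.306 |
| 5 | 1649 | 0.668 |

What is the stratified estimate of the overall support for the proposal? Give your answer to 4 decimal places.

0.5259

Wₕ = Nₕ/N with N = 16702: 0.2933, 0.3076, 0.1284, 0.1720, 0.0987.
p̂_st = 0.2933·0.254 + 0.3076·0.749 + 0.1284·0.798 + 0.1720·0.306 + 0.0987·0.668 ≈ 0.525898... → 0.5259.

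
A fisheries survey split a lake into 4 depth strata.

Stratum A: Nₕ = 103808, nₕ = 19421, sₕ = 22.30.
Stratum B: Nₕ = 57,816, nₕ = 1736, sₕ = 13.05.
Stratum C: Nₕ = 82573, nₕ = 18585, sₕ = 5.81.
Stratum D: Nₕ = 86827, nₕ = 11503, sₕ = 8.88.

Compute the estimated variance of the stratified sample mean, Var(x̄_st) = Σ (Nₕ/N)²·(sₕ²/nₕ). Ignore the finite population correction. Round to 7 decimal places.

N = 331024; Wₕ = Nₕ/N.
stratum A: (103808/331024)²·22.30²/19421 = 0.0025181455
stratum B: (57816/331024)²·13.05²/1736 = 0.0029925983
stratum C: (82573/331024)²·5.81²/18585 = 0.0001130178
stratum D: (86827/331024)²·8.88²/11503 = 0.0004716344
Sum = 0.0060953959 → 0.0060954.

0.0060954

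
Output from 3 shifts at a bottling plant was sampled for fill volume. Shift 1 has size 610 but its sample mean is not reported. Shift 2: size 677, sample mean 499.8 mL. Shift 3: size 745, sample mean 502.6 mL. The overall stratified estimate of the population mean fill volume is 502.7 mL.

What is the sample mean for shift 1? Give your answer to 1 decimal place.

506.0

Σ Nₕx̄ₕ = N·μ, so 610·x̄_1 = 2032·502.7 − (677·499.8 + 745·502.6).
= 1021486.4 − 712801.6 = 308684.8.
x̄_1 = 308684.8 / 610 = 506.041... → 506.0.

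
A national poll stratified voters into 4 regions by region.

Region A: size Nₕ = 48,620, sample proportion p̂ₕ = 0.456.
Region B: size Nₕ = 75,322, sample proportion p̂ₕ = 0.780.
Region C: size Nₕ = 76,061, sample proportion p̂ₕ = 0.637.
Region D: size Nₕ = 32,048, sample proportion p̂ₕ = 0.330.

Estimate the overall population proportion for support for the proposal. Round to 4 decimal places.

N = 48620 + 75322 + 76061 + 32048 = 232051.
Overall proportion = Σ (Nₕ/N)·p̂ₕ.
Σ Nₕp̂ₕ = 22170.72 + 58751.16 + 48450.857 + 10575.84 = 139948.577.
139948.577 / 232051 = 0.603094... → 0.6031.

0.6031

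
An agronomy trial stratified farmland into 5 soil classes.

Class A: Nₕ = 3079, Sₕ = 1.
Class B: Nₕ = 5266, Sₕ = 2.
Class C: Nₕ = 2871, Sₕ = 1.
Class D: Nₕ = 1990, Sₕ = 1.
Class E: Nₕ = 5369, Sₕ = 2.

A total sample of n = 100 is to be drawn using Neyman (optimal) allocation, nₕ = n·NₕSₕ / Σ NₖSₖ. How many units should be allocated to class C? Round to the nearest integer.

10

A: NₕSₕ = 3079·1 = 3079
B: NₕSₕ = 5266·2 = 10532
C: NₕSₕ = 2871·1 = 2871
D: NₕSₕ = 1990·1 = 1990
E: NₕSₕ = 5369·2 = 10738
Σ NₕSₕ = 29210.
n_C = 100·2871/29210 = 9.829... → 10.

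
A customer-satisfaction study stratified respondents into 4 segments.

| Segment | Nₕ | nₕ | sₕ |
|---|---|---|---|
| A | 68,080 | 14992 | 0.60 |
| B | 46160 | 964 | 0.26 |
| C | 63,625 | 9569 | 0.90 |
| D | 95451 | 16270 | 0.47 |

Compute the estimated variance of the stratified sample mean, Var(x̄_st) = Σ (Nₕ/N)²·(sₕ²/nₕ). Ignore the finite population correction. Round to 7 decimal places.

N = 273316; Wₕ = Nₕ/N.
segment A: (68080/273316)²·0.60²/14992 = 0.0000014899
segment B: (46160/273316)²·0.26²/964 = 0.0000020002
segment C: (63625/273316)²·0.90²/9569 = 0.0000045872
segment D: (95451/273316)²·0.47²/16270 = 0.0000016559
Sum = 0.0000097332 → 0.0000097.

0.0000097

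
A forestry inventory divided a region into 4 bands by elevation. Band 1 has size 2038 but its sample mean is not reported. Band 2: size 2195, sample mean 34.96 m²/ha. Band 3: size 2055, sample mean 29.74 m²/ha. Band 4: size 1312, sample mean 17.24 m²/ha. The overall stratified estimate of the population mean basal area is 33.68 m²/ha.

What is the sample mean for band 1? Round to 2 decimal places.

N = 2038 + 2195 + 2055 + 1312 = 7600.
Overall total = μ·N = 33.68·7600 = 255968.
Subtract the known strata: 2195·34.96 + 2055·29.74 + 1312·17.24 = 160471.78.
Remaining total for band 1: 255968 − 160471.78 = 95496.22.
Divide by its size: 95496.22 / 2038 = 46.8578... → 46.86.

46.86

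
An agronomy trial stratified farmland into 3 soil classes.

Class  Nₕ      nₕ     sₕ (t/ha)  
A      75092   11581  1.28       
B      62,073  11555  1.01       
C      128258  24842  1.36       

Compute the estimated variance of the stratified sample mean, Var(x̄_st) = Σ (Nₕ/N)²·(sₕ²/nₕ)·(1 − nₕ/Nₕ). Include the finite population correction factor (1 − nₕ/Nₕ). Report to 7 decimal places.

0.0000275

N = 265423. Term for each stratum: Wₕ²sₕ²/nₕ·(1−nₕ/Nₕ).
Var(x̄_st) = 0.0000095772 + 0.0000039296 + 0.0000140180 = 0.0000275248 → 0.0000275.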